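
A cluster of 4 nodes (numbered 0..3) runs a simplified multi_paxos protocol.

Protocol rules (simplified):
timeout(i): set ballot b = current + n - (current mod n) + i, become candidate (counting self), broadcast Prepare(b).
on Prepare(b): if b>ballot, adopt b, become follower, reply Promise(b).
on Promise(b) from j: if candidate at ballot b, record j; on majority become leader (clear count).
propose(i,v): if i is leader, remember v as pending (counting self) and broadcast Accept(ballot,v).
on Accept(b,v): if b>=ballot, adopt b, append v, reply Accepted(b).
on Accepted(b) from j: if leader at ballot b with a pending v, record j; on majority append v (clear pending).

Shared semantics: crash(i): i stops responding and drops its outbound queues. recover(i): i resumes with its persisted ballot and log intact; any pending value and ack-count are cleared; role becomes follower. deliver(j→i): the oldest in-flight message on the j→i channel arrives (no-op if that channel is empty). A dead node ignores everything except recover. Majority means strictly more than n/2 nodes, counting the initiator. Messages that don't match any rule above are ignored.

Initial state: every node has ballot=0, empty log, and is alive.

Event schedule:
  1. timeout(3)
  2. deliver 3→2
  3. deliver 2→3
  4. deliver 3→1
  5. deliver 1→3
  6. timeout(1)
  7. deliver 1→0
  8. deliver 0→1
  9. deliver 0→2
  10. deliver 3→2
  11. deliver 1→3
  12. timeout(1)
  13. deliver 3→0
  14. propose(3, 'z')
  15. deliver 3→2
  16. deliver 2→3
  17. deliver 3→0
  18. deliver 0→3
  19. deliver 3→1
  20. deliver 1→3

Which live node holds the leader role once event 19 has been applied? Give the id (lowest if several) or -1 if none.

-1

e1 timeout(3): 3[cand,b=7,-]
e2 deliver 3→2: 2[foll,b=7,-]
e3 deliver 2→3: ·
e4 deliver 3→1: 1[foll,b=7,-]
e5 deliver 1→3: 3[lead,b=7,-]
e6 timeout(1): 1[cand,b=9,-]
e7 deliver 1→0: 0[foll,b=9,-]
e8 deliver 0→1: ·
e9 deliver 0→2: ·
e10 deliver 3→2: ·
e11 deliver 1→3: 3[foll,b=9,-]
e12 timeout(1): 1[cand,b=13,-]
e13 deliver 3→0: ·
e14 propose(3,'z'): ·
e15 deliver 3→2: ·
e16 deliver 2→3: ·
e17 deliver 3→0: ·
e18 deliver 0→3: ·
e19 deliver 3→1: ·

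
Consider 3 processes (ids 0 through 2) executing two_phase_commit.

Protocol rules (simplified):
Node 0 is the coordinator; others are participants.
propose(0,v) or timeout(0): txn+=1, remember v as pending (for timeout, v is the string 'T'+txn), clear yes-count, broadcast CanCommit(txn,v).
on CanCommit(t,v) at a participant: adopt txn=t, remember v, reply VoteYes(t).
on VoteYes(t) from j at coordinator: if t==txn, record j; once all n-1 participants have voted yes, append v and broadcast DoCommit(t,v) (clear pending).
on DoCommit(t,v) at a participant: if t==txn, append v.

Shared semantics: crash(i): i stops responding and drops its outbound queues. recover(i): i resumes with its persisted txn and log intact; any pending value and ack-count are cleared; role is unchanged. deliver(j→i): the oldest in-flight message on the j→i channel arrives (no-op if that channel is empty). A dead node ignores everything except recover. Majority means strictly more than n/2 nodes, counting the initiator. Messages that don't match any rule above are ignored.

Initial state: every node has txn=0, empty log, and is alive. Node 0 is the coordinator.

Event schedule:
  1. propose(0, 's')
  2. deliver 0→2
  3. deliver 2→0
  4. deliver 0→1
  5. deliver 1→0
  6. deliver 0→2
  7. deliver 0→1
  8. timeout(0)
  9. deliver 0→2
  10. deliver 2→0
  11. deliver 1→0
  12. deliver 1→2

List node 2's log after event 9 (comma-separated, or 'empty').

1. propose(0,'s'):  <0:coor t1 ->
2. deliver 0→2:  <2:part t1 ->
3. deliver 2→0:  nop
4. deliver 0→1:  <1:part t1 ->
5. deliver 1→0:  <0:coor t1 s>
6. deliver 0→2:  <2:part t1 s>
7. deliver 0→1:  <1:part t1 s>
8. timeout(0):  <0:coor t2 s>
9. deliver 0→2:  <2:part t2 s>

s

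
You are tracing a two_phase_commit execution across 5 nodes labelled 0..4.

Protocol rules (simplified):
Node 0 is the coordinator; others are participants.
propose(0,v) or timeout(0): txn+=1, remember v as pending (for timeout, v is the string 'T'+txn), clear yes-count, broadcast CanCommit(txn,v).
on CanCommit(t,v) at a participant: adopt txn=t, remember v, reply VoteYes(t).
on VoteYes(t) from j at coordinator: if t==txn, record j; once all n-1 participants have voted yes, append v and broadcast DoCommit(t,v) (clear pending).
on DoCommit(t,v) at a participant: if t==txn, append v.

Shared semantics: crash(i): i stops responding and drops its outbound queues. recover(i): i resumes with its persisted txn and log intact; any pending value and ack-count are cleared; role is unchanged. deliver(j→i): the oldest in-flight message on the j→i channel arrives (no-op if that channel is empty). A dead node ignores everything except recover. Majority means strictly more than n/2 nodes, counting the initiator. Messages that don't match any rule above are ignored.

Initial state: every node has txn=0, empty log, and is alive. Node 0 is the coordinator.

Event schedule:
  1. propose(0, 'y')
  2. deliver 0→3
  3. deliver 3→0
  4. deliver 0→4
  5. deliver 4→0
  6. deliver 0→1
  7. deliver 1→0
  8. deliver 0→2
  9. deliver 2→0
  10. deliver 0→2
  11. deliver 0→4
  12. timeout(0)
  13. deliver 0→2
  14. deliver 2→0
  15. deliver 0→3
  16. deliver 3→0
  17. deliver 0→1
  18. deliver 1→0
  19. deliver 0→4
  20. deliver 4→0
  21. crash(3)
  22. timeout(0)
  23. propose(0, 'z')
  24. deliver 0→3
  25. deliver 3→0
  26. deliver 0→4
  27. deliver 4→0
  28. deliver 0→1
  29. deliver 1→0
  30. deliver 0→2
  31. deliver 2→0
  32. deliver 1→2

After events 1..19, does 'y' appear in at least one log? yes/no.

yes

after 1 — propose(0,'y'): n0:coor/t1/[-]
after 2 — deliver 0→3: n3:part/t1/[-]
after 3 — deliver 3→0: ·
after 4 — deliver 0→4: n4:part/t1/[-]
after 5 — deliver 4→0: ·
after 6 — deliver 0→1: n1:part/t1/[-]
after 7 — deliver 1→0: ·
after 8 — deliver 0→2: n2:part/t1/[-]
after 9 — deliver 2→0: n0:coor/t1/[y]
after 10 — deliver 0→2: n2:part/t1/[y]
after 11 — deliver 0→4: n4:part/t1/[y]
after 12 — timeout(0): n0:coor/t2/[y]
after 13 — deliver 0→2: n2:part/t2/[y]
after 14 — deliver 2→0: ·
after 15 — deliver 0→3: n3:part/t1/[y]
after 16 — deliver 3→0: ·
after 17 — deliver 0→1: n1:part/t1/[y]
after 18 — deliver 1→0: ·
after 19 — deliver 0→4: n4:part/t2/[y]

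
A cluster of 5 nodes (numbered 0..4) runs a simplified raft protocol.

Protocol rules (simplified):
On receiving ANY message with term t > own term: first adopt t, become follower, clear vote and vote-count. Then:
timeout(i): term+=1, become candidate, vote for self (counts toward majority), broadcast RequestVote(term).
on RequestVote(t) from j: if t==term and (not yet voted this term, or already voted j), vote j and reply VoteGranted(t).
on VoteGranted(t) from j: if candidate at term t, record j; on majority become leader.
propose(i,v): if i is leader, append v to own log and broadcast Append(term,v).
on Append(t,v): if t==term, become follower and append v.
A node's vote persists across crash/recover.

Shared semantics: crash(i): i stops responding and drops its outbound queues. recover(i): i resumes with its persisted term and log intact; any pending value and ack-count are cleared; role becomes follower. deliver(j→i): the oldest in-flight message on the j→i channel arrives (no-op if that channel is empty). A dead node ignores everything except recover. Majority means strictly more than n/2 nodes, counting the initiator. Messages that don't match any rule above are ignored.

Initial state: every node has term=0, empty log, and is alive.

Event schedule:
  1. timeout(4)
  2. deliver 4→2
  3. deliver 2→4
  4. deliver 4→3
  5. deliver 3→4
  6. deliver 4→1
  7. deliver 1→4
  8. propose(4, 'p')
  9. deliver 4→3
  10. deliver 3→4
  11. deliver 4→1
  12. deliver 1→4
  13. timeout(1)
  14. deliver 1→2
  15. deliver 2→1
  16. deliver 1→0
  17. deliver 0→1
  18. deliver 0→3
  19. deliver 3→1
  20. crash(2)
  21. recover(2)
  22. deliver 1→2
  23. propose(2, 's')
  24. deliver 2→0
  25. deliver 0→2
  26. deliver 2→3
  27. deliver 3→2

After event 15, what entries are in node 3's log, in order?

[1] timeout(4) → N4(cand t1 [-])
[2] deliver 4→2 → N2(foll t1 [-])
[3] deliver 2→4 → ∅
[4] deliver 4→3 → N3(foll t1 [-])
[5] deliver 3→4 → N4(lead t1 [-])
[6] deliver 4→1 → N1(foll t1 [-])
[7] deliver 1→4 → ∅
[8] propose(4,'p') → N4(lead t1 [p])
[9] deliver 4→3 → N3(foll t1 [p])
[10] deliver 3→4 → ∅
[11] deliver 4→1 → N1(foll t1 [p])
[12] deliver 1→4 → ∅
[13] timeout(1) → N1(cand t2 [p])
[14] deliver 1→2 → N2(foll t2 [-])
[15] deliver 2→1 → ∅

p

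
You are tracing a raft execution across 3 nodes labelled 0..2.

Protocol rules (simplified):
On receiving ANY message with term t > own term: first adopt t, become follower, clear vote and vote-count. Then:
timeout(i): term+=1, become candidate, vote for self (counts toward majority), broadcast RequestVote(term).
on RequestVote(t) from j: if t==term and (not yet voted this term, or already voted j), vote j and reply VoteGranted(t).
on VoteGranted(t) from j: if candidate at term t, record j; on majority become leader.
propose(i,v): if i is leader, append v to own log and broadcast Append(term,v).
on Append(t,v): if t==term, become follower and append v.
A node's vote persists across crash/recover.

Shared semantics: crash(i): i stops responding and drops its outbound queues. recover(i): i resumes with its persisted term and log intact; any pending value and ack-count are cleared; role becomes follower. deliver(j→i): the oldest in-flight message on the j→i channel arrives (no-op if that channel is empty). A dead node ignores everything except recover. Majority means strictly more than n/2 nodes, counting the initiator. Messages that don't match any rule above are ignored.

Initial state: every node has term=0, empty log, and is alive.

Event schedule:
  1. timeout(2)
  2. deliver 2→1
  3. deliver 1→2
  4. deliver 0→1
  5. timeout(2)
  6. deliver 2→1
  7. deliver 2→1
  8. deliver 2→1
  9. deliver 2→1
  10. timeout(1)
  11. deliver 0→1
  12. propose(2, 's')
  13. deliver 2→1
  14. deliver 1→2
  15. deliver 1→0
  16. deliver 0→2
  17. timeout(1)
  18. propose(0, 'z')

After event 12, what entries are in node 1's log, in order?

empty

after 1 — timeout(2): n2:cand/t1/[-]
after 2 — deliver 2→1: n1:foll/t1/[-]
after 3 — deliver 1→2: n2:lead/t1/[-]
after 4 — deliver 0→1: ·
after 5 — timeout(2): n2:cand/t2/[-]
after 6 — deliver 2→1: n1:foll/t2/[-]
after 7 — deliver 2→1: ·
after 8 — deliver 2→1: ·
after 9 — deliver 2→1: ·
after 10 — timeout(1): n1:cand/t3/[-]
after 11 — deliver 0→1: ·
after 12 — propose(2,'s'): ·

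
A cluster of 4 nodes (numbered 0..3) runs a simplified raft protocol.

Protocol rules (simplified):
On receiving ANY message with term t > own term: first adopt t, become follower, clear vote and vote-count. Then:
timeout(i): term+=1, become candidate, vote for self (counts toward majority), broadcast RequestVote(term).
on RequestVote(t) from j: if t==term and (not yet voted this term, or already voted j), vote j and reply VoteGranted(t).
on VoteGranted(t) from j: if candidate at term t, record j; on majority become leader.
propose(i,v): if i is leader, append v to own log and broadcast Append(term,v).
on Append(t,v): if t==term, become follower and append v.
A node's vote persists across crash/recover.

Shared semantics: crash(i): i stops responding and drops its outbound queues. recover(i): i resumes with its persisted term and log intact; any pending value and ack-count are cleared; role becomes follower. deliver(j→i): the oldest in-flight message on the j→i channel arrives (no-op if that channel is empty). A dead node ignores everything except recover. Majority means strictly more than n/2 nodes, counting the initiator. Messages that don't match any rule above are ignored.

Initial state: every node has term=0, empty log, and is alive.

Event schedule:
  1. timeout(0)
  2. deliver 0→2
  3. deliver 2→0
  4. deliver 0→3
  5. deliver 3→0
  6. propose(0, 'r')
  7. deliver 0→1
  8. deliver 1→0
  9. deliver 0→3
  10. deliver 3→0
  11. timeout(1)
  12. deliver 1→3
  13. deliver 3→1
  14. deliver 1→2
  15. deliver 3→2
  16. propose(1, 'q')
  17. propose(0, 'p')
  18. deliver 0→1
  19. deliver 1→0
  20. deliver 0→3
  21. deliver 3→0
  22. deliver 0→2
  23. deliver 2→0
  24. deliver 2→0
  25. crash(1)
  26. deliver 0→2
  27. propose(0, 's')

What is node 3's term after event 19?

2

step 1 timeout(0): 0={cand,t=1,log=-}
step 2 deliver 0→2: 2={foll,t=1,log=-}
step 3 deliver 2→0: —
step 4 deliver 0→3: 3={foll,t=1,log=-}
step 5 deliver 3→0: 0={lead,t=1,log=-}
step 6 propose(0,'r'): 0={lead,t=1,log=r}
step 7 deliver 0→1: 1={foll,t=1,log=-}
step 8 deliver 1→0: —
step 9 deliver 0→3: 3={foll,t=1,log=r}
step 10 deliver 3→0: —
step 11 timeout(1): 1={cand,t=2,log=-}
step 12 deliver 1→3: 3={foll,t=2,log=r}
step 13 deliver 3→1: —
step 14 deliver 1→2: 2={foll,t=2,log=-}
step 15 deliver 3→2: —
step 16 propose(1,'q'): —
step 17 propose(0,'p'): 0={lead,t=1,log=r,p}
step 18 deliver 0→1: —
step 19 deliver 1→0: 0={foll,t=2,log=r,p}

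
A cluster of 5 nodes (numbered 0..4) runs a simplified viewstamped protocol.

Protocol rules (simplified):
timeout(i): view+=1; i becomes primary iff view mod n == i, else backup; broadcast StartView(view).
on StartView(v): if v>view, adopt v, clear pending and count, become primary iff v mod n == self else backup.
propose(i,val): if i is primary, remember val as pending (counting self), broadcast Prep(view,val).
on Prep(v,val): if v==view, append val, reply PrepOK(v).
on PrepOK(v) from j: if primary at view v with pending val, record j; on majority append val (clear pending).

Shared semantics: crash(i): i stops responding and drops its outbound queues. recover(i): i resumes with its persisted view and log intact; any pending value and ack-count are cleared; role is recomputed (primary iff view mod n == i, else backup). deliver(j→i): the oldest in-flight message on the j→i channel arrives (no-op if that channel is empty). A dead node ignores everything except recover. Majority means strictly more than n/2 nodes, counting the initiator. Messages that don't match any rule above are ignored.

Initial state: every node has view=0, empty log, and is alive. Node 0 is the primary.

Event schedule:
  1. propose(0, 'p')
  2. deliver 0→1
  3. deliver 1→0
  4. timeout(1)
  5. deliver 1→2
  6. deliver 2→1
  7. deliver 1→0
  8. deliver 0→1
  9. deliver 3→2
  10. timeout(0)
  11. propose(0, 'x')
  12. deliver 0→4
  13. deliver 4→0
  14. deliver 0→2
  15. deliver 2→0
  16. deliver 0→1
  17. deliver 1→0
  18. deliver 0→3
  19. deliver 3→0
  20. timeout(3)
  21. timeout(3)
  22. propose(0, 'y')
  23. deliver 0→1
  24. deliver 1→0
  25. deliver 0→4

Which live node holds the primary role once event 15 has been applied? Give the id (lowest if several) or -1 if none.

e1 propose(0,'p'): ·
e2 deliver 0→1: 1[back,v=0,p]
e3 deliver 1→0: ·
e4 timeout(1): 1[prim,v=1,p]
e5 deliver 1→2: 2[back,v=1,-]
e6 deliver 2→1: ·
e7 deliver 1→0: 0[back,v=1,-]
e8 deliver 0→1: ·
e9 deliver 3→2: ·
e10 timeout(0): 0[back,v=2,-]
e11 propose(0,'x'): ·
e12 deliver 0→4: 4[back,v=0,p]
e13 deliver 4→0: ·
e14 deliver 0→2: ·
e15 deliver 2→0: ·

1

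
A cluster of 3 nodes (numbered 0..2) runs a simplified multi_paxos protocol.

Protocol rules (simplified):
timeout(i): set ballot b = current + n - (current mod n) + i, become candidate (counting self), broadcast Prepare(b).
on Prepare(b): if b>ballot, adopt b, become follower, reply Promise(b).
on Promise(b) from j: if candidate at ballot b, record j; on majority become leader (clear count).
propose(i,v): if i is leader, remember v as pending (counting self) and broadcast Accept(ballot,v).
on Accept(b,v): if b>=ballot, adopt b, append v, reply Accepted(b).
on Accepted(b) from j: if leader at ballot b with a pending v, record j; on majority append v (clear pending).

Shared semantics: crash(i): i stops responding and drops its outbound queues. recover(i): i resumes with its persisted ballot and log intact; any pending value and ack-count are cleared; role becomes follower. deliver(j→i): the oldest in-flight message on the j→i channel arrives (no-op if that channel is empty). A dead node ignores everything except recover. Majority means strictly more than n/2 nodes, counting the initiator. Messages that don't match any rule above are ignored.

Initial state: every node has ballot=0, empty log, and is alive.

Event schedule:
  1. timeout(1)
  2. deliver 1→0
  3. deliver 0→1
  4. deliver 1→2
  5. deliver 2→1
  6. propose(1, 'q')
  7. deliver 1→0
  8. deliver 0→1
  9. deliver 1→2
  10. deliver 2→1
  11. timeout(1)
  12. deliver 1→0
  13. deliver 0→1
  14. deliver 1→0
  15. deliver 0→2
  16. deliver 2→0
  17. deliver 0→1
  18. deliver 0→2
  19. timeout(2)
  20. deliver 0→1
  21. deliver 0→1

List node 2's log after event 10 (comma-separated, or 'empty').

q

1. timeout(1):  <1:cand b4 ->
2. deliver 1→0:  <0:foll b4 ->
3. deliver 0→1:  <1:lead b4 ->
4. deliver 1→2:  <2:foll b4 ->
5. deliver 2→1:  nop
6. propose(1,'q'):  nop
7. deliver 1→0:  <0:foll b4 q>
8. deliver 0→1:  <1:lead b4 q>
9. deliver 1→2:  <2:foll b4 q>
10. deliver 2→1:  nop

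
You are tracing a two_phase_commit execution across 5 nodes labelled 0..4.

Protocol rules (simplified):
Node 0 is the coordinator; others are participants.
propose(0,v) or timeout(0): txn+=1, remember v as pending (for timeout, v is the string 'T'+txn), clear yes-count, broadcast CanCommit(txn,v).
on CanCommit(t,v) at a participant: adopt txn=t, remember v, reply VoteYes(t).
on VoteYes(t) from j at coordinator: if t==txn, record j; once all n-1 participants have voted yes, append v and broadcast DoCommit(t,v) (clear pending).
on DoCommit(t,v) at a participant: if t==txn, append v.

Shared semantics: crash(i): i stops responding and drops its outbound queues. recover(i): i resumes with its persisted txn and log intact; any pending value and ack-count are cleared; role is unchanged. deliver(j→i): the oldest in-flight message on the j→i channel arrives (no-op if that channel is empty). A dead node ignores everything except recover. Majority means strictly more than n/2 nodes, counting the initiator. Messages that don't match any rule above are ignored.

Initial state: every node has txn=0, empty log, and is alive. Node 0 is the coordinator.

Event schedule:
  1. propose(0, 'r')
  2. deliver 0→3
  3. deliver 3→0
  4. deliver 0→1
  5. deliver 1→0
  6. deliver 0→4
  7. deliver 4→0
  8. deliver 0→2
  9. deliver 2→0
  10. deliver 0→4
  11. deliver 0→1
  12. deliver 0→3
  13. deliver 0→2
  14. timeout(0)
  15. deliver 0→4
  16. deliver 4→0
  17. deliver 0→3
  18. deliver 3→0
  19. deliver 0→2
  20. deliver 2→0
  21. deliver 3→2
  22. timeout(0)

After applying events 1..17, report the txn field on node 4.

step 1 propose(0,'r'): 0={coor,t=1,log=-}
step 2 deliver 0→3: 3={part,t=1,log=-}
step 3 deliver 3→0: —
step 4 deliver 0→1: 1={part,t=1,log=-}
step 5 deliver 1→0: —
step 6 deliver 0→4: 4={part,t=1,log=-}
step 7 deliver 4→0: —
step 8 deliver 0→2: 2={part,t=1,log=-}
step 9 deliver 2→0: 0={coor,t=1,log=r}
step 10 deliver 0→4: 4={part,t=1,log=r}
step 11 deliver 0→1: 1={part,t=1,log=r}
step 12 deliver 0→3: 3={part,t=1,log=r}
step 13 deliver 0→2: 2={part,t=1,log=r}
step 14 timeout(0): 0={coor,t=2,log=r}
step 15 deliver 0→4: 4={part,t=2,log=r}
step 16 deliver 4→0: —
step 17 deliver 0→3: 3={part,t=2,log=r}

2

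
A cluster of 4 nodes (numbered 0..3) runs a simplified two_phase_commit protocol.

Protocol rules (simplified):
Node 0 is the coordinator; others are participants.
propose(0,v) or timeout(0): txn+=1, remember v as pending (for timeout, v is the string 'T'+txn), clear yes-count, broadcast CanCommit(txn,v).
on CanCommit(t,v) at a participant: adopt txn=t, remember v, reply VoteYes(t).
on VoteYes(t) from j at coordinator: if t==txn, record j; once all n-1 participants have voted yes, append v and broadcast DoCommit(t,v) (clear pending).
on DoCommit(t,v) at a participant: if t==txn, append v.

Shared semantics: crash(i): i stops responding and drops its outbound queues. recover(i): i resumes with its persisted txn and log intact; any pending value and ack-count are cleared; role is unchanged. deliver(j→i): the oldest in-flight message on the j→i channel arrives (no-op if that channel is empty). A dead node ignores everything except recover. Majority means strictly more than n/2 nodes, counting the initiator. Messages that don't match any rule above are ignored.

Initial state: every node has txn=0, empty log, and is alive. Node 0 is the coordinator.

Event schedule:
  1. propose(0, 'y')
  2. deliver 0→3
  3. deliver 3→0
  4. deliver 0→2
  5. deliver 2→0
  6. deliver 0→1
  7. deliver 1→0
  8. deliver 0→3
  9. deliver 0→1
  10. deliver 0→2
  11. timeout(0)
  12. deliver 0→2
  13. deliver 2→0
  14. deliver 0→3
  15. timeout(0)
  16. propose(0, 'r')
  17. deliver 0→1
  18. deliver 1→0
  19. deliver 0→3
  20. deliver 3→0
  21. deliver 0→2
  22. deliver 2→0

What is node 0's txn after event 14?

2

[1] propose(0,'y') → N0(coor t1 [-])
[2] deliver 0→3 → N3(part t1 [-])
[3] deliver 3→0 → ∅
[4] deliver 0→2 → N2(part t1 [-])
[5] deliver 2→0 → ∅
[6] deliver 0→1 → N1(part t1 [-])
[7] deliver 1→0 → N0(coor t1 [y])
[8] deliver 0→3 → N3(part t1 [y])
[9] deliver 0→1 → N1(part t1 [y])
[10] deliver 0→2 → N2(part t1 [y])
[11] timeout(0) → N0(coor t2 [y])
[12] deliver 0→2 → N2(part t2 [y])
[13] deliver 2→0 → ∅
[14] deliver 0→3 → N3(part t2 [y])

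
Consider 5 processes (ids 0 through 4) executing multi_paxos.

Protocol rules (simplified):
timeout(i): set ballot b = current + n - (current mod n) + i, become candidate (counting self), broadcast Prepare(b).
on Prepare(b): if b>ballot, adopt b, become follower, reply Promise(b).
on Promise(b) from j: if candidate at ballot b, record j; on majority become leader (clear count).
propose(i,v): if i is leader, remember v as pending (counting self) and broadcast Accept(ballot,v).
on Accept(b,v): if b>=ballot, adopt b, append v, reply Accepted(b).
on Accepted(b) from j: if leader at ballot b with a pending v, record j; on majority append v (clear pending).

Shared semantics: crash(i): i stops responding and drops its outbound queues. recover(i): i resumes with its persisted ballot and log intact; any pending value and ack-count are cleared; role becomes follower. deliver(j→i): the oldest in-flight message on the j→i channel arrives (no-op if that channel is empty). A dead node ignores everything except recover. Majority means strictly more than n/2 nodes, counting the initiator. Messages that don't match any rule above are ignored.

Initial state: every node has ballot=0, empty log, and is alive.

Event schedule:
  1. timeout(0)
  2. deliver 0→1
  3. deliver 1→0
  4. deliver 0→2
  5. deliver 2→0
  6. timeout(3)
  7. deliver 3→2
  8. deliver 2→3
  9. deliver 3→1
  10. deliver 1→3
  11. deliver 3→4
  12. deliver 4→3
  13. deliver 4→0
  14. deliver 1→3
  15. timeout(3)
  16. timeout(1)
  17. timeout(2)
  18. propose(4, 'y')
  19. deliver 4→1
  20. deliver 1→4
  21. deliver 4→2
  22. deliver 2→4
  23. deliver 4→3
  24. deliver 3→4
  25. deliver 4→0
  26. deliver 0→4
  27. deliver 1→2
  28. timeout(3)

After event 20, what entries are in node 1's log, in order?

empty

step 1 timeout(0): 0={cand,b=5,log=-}
step 2 deliver 0→1: 1={foll,b=5,log=-}
step 3 deliver 1→0: —
step 4 deliver 0→2: 2={foll,b=5,log=-}
step 5 deliver 2→0: 0={lead,b=5,log=-}
step 6 timeout(3): 3={cand,b=8,log=-}
step 7 deliver 3→2: 2={foll,b=8,log=-}
step 8 deliver 2→3: —
step 9 deliver 3→1: 1={foll,b=8,log=-}
step 10 deliver 1→3: 3={lead,b=8,log=-}
step 11 deliver 3→4: 4={foll,b=8,log=-}
step 12 deliver 4→3: —
step 13 deliver 4→0: —
step 14 deliver 1→3: —
step 15 timeout(3): 3={cand,b=13,log=-}
step 16 timeout(1): 1={cand,b=11,log=-}
step 17 timeout(2): 2={cand,b=12,log=-}
step 18 propose(4,'y'): —
step 19 deliver 4→1: —
step 20 deliver 1→4: 4={foll,b=11,log=-}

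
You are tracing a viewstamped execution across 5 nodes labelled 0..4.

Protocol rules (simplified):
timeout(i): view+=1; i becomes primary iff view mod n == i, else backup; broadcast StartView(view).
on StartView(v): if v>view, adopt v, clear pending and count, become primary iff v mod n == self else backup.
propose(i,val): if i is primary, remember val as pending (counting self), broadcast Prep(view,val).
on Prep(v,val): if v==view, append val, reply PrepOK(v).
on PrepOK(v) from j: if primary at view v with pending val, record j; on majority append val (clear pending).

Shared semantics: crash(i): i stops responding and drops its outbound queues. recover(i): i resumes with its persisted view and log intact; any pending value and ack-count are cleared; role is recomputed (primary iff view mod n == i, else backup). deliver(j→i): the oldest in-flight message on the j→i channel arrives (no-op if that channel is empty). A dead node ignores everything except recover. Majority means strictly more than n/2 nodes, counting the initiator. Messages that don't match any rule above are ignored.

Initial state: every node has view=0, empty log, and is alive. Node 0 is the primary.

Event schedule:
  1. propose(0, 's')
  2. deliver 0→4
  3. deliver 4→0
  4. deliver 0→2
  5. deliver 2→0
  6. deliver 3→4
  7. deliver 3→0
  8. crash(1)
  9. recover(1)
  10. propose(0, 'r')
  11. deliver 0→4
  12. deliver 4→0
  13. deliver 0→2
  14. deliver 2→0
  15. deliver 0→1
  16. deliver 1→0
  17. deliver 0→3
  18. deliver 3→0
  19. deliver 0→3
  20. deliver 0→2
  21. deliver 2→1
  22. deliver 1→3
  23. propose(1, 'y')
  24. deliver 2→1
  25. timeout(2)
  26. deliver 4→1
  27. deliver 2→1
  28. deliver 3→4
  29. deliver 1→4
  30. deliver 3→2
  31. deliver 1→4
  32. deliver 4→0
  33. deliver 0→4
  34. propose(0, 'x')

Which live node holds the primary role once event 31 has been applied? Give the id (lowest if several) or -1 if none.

0

step 1 propose(0,'s'): —
step 2 deliver 0→4: 4={back,v=0,log=s}
step 3 deliver 4→0: —
step 4 deliver 0→2: 2={back,v=0,log=s}
step 5 deliver 2→0: 0={prim,v=0,log=s}
step 6 deliver 3→4: —
step 7 deliver 3→0: —
step 8 crash(1): 1={✗back,v=0,log=-}
step 9 recover(1): 1={back,v=0,log=-}
step 10 propose(0,'r'): —
step 11 deliver 0→4: 4={back,v=0,log=s,r}
step 12 deliver 4→0: —
step 13 deliver 0→2: 2={back,v=0,log=s,r}
step 14 deliver 2→0: 0={prim,v=0,log=s,r}
step 15 deliver 0→1: 1={back,v=0,log=s}
step 16 deliver 1→0: —
step 17 deliver 0→3: 3={back,v=0,log=s}
step 18 deliver 3→0: —
step 19 deliver 0→3: 3={back,v=0,log=s,r}
step 20 deliver 0→2: —
step 21 deliver 2→1: —
step 22 deliver 1→3: —
step 23 propose(1,'y'): —
step 24 deliver 2→1: —
step 25 timeout(2): 2={back,v=1,log=s,r}
step 26 deliver 4→1: —
step 27 deliver 2→1: 1={prim,v=1,log=s}
step 28 deliver 3→4: —
step 29 deliver 1→4: —
step 30 deliver 3→2: —
step 31 deliver 1→4: —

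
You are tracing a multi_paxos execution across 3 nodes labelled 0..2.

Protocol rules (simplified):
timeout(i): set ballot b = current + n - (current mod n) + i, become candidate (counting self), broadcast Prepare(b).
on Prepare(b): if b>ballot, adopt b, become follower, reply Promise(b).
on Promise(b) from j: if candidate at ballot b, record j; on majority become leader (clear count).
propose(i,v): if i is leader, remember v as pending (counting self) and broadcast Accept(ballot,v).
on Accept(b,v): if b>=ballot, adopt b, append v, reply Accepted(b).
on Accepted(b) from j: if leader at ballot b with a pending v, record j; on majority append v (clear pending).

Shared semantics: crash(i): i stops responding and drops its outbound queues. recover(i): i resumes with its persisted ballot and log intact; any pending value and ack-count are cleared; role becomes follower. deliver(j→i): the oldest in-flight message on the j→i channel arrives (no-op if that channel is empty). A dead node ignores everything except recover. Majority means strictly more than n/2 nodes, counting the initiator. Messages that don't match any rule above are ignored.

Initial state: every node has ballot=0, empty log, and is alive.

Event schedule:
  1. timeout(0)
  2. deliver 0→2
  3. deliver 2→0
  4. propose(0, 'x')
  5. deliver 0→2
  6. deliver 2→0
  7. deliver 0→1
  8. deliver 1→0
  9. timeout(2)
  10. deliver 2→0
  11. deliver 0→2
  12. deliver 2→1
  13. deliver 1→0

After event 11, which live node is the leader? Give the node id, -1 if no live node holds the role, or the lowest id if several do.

after 1 — timeout(0): n0:cand/b3/[-]
after 2 — deliver 0→2: n2:foll/b3/[-]
after 3 — deliver 2→0: n0:lead/b3/[-]
after 4 — propose(0,'x'): ·
after 5 — deliver 0→2: n2:foll/b3/[x]
after 6 — deliver 2→0: n0:lead/b3/[x]
after 7 — deliver 0→1: n1:foll/b3/[-]
after 8 — deliver 1→0: ·
after 9 — timeout(2): n2:cand/b8/[x]
after 10 — deliver 2→0: n0:foll/b8/[x]
after 11 — deliver 0→2: n2:lead/b8/[x]

2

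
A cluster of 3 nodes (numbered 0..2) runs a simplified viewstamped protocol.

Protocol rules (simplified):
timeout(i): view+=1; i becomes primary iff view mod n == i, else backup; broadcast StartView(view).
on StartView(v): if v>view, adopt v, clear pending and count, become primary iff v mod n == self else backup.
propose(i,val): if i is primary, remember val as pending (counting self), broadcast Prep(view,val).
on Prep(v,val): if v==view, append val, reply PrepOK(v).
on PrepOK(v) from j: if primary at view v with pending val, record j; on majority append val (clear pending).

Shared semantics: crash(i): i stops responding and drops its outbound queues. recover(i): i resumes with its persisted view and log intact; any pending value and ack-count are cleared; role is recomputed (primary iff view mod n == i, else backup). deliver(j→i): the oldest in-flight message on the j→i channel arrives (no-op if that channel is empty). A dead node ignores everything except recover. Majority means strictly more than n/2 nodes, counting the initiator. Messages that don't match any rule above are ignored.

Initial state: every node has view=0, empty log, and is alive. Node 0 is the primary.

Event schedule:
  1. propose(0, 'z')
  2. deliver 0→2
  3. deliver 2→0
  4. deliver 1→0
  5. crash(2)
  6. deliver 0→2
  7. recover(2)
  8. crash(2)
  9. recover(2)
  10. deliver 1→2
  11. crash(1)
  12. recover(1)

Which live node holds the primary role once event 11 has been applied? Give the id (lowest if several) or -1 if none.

1. propose(0,'z'):  nop
2. deliver 0→2:  <2:back v0 z>
3. deliver 2→0:  <0:prim v0 z>
4. deliver 1→0:  nop
5. crash(2):  <2:✗back v0 z>
6. deliver 0→2:  nop
7. recover(2):  <2:back v0 z>
8. crash(2):  <2:✗back v0 z>
9. recover(2):  <2:back v0 z>
10. deliver 1→2:  nop
11. crash(1):  <1:✗back v0 ->

0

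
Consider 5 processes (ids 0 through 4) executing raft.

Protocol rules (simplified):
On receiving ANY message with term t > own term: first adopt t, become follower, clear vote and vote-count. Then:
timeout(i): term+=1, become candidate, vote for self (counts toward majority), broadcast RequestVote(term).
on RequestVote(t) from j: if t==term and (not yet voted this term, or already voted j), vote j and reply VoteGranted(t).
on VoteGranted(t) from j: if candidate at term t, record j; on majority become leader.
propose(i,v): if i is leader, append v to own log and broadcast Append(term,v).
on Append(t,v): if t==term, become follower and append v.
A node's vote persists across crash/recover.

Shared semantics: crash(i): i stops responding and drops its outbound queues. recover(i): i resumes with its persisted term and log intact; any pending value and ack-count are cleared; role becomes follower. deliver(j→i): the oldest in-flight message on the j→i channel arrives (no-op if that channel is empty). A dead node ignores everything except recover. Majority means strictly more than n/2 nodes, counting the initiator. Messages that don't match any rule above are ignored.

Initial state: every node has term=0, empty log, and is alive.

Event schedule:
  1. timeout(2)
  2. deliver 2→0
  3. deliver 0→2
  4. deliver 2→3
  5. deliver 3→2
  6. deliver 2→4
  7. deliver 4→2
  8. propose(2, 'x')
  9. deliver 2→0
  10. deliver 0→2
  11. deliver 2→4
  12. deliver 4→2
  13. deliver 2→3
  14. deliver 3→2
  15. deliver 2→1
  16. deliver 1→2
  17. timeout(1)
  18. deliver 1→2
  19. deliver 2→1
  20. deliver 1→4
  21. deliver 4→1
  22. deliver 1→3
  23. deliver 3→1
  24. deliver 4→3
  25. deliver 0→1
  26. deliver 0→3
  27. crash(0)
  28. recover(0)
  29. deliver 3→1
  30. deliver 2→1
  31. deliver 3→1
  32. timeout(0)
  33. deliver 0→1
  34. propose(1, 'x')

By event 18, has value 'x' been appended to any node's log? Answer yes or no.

1. timeout(2):  <2:cand t1 ->
2. deliver 2→0:  <0:foll t1 ->
3. deliver 0→2:  nop
4. deliver 2→3:  <3:foll t1 ->
5. deliver 3→2:  <2:lead t1 ->
6. deliver 2→4:  <4:foll t1 ->
7. deliver 4→2:  nop
8. propose(2,'x'):  <2:lead t1 x>
9. deliver 2→0:  <0:foll t1 x>
10. deliver 0→2:  nop
11. deliver 2→4:  <4:foll t1 x>
12. deliver 4→2:  nop
13. deliver 2→3:  <3:foll t1 x>
14. deliver 3→2:  nop
15. deliver 2→1:  <1:foll t1 ->
16. deliver 1→2:  nop
17. timeout(1):  <1:cand t2 ->
18. deliver 1→2:  <2:foll t2 x>

yes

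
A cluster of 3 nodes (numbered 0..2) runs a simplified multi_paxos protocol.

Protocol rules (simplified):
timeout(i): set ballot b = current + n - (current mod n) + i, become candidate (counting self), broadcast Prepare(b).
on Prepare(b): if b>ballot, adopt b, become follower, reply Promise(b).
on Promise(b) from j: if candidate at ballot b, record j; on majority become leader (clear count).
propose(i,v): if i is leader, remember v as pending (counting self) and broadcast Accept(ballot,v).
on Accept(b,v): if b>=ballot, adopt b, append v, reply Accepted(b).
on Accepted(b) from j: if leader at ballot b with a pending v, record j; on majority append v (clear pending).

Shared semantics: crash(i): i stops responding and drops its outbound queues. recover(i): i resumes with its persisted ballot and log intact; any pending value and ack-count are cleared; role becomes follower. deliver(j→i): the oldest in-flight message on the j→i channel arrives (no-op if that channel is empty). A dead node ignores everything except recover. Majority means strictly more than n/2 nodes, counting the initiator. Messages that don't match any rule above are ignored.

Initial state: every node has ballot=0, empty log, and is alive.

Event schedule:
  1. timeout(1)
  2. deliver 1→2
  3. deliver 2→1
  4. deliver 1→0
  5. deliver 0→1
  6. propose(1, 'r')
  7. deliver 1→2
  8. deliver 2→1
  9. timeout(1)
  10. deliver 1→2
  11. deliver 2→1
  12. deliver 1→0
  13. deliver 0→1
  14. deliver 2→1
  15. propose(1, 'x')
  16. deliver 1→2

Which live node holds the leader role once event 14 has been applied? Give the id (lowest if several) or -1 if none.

after 1 — timeout(1): n1:cand/b4/[-]
after 2 — deliver 1→2: n2:foll/b4/[-]
after 3 — deliver 2→1: n1:lead/b4/[-]
after 4 — deliver 1→0: n0:foll/b4/[-]
after 5 — deliver 0→1: ·
after 6 — propose(1,'r'): ·
after 7 — deliver 1→2: n2:foll/b4/[r]
after 8 — deliver 2→1: n1:lead/b4/[r]
after 9 — timeout(1): n1:cand/b7/[r]
after 10 — deliver 1→2: n2:foll/b7/[r]
after 11 — deliver 2→1: n1:lead/b7/[r]
after 12 — deliver 1→0: n0:foll/b4/[r]
after 13 — deliver 0→1: ·
after 14 — deliver 2→1: ·

1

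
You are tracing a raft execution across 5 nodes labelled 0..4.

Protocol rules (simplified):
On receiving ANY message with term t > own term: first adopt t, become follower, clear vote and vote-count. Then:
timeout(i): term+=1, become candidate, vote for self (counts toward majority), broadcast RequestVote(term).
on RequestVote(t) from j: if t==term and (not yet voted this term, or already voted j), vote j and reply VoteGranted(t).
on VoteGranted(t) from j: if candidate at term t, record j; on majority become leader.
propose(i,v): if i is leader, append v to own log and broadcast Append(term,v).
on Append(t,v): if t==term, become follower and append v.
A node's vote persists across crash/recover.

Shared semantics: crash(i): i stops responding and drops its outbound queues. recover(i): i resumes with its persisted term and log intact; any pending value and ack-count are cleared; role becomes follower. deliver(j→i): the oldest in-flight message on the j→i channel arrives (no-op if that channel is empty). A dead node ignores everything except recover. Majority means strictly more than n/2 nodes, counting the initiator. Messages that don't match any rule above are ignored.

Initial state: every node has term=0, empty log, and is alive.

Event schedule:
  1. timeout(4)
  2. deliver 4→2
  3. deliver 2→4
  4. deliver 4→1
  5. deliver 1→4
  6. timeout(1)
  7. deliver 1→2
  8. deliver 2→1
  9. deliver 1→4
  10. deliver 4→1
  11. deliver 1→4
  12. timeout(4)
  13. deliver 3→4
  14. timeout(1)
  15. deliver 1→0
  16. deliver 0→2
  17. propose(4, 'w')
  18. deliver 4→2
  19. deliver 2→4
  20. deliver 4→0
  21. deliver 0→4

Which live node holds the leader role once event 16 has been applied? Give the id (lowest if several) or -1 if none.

step 1 timeout(4): 4={cand,t=1,log=-}
step 2 deliver 4→2: 2={foll,t=1,log=-}
step 3 deliver 2→4: —
step 4 deliver 4→1: 1={foll,t=1,log=-}
step 5 deliver 1→4: 4={lead,t=1,log=-}
step 6 timeout(1): 1={cand,t=2,log=-}
step 7 deliver 1→2: 2={foll,t=2,log=-}
step 8 deliver 2→1: —
step 9 deliver 1→4: 4={foll,t=2,log=-}
step 10 deliver 4→1: 1={lead,t=2,log=-}
step 11 deliver 1→4: —
step 12 timeout(4): 4={cand,t=3,log=-}
step 13 deliver 3→4: —
step 14 timeout(1): 1={cand,t=3,log=-}
step 15 deliver 1→0: 0={foll,t=2,log=-}
step 16 deliver 0→2: —

-1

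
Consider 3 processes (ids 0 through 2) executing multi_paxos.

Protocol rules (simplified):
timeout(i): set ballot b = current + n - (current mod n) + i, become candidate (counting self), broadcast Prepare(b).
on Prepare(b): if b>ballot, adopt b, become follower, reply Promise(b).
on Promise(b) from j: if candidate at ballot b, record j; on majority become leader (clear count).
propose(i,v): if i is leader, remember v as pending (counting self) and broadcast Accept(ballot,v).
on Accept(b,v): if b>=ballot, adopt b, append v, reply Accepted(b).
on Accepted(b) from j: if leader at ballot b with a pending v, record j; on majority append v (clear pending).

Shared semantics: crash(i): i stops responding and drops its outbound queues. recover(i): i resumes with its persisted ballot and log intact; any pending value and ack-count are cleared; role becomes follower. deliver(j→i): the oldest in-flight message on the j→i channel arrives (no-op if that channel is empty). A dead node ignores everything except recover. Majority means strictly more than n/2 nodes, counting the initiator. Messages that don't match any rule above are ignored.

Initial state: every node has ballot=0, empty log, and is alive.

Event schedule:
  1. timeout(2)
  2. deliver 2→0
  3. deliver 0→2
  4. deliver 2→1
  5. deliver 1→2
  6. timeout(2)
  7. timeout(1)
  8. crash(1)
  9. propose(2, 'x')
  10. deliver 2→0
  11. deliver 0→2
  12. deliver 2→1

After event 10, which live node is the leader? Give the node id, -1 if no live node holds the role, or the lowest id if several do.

-1

1. timeout(2):  <2:cand b5 ->
2. deliver 2→0:  <0:foll b5 ->
3. deliver 0→2:  <2:lead b5 ->
4. deliver 2→1:  <1:foll b5 ->
5. deliver 1→2:  nop
6. timeout(2):  <2:cand b8 ->
7. timeout(1):  <1:cand b7 ->
8. crash(1):  <1:✗cand b7 ->
9. propose(2,'x'):  nop
10. deliver 2→0:  <0:foll b8 ->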